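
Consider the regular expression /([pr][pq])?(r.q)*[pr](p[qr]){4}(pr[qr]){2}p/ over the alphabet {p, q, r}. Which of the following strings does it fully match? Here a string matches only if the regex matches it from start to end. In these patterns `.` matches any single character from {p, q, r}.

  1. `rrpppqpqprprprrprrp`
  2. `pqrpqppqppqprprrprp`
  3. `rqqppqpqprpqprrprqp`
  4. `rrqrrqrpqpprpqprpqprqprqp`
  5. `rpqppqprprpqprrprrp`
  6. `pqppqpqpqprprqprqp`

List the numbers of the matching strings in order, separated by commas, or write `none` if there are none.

1 → no match
2 → no match
3 → match
4 → match
5 → match
6 → match

3, 4, 5, 6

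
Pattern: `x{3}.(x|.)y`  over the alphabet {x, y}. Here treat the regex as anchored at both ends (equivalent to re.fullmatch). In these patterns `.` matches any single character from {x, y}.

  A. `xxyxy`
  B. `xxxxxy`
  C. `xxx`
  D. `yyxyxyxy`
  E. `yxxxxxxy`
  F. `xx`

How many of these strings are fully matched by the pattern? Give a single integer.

A → no match
B → match
C → no match — must end with `y`
D → no match — must start with `x`
E → no match — must start with `x`
F → no match — must end with `y`
Total matched: 1

1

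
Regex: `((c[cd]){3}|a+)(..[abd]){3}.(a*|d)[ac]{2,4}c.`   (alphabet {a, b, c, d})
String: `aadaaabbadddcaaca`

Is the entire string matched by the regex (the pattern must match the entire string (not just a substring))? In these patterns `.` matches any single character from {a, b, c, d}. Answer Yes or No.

Yes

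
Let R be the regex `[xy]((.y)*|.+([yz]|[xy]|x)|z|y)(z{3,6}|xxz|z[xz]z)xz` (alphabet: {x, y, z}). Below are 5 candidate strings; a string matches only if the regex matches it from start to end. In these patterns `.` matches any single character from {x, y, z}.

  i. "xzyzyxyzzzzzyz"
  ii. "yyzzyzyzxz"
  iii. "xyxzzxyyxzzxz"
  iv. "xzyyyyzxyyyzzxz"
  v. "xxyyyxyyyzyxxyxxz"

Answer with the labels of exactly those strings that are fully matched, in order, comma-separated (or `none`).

none

i → no match — must end with "xz"
ii → no match
iii → no match
iv → no match
v → no match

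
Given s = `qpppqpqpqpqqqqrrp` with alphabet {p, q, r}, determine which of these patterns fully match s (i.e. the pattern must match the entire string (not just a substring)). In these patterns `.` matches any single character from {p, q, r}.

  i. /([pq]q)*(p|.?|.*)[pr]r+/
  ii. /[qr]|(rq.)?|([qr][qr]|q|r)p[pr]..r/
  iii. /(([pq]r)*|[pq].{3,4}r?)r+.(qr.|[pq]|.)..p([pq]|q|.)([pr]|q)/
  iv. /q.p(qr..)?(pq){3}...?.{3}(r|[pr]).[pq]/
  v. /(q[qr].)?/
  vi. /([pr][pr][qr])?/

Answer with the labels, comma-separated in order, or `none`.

iv

i → no match — must end with `r`
ii → no match
iii → no match
iv → match
v → no match
vi → no match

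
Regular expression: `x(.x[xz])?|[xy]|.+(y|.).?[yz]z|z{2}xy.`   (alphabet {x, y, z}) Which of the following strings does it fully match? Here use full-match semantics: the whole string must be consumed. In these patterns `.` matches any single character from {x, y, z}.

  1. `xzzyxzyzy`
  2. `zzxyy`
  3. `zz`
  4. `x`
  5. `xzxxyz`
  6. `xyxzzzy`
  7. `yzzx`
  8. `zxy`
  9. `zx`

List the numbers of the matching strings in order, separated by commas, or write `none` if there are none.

2, 4, 5

1. `xzzyxzyzy` → no match
2. `zzxyy` → match
3. `zz` → no match
4. `x` → match
5. `xzxxyz` → match
6. `xyxzzzy` → no match
7. `yzzx` → no match
8. `zxy` → no match
9. `zx` → no match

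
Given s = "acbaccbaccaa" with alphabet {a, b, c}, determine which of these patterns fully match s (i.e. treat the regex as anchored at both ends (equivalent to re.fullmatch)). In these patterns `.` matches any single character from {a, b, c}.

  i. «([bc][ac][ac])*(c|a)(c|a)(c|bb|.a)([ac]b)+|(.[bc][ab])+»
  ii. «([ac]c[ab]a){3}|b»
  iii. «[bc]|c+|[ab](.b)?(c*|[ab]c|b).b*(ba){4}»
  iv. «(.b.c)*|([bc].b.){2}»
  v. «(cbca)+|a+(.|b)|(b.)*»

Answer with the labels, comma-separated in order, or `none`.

ii

i → no match
ii → match
iii → no match
iv → no match
v → no match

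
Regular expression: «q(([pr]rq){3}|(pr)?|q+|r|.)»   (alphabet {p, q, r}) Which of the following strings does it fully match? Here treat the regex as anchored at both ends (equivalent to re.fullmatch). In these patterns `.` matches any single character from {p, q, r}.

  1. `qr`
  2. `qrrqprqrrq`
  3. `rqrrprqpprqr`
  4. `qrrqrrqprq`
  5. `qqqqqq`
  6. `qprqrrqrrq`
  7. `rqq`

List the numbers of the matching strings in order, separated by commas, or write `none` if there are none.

1, 2, 4, 5, 6

1 → match
2 → match
3 → no match — must start with `q`
4 → match
5 → match
6 → match
7 → no match — must start with `q`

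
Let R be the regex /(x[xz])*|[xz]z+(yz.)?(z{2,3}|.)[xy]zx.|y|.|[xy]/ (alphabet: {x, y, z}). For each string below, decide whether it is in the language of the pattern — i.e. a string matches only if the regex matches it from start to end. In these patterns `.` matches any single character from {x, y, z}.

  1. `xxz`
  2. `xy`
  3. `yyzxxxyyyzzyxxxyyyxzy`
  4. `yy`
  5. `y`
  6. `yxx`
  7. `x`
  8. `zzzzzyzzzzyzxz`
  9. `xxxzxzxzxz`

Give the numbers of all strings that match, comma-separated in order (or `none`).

1. `xxz` → no match
2. `xy` → no match
3 → no match
4. `yy` → no match
5. `y` → match
6. `yxx` → no match
7. `x` → match
8 → match
9. `xxxzxzxzxz` → match

5, 7, 8, 9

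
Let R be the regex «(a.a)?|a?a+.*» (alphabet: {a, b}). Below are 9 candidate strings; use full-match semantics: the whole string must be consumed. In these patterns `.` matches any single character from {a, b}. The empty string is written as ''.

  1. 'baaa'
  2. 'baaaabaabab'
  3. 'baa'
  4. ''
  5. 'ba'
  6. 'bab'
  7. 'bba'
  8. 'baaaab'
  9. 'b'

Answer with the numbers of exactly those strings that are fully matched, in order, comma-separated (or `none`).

1. 'baaa' → no match
2. 'baaaabaabab' → no match
3. 'baa' → no match
4. '' → match
5. 'ba' → no match
6. 'bab' → no match
7. 'bba' → no match
8. 'baaaab' → no match
9. 'b' → no match

4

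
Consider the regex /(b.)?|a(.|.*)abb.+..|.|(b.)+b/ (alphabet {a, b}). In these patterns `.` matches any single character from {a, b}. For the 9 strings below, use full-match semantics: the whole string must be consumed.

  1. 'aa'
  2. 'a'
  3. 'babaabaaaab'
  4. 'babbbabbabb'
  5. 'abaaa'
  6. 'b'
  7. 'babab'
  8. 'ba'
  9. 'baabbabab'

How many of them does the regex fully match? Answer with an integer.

4

1 → no match
2 → match
3 → no match
4 → no match
5 → no match
6 → match
7 → match
8 → match
9 → no match
Total matched: 4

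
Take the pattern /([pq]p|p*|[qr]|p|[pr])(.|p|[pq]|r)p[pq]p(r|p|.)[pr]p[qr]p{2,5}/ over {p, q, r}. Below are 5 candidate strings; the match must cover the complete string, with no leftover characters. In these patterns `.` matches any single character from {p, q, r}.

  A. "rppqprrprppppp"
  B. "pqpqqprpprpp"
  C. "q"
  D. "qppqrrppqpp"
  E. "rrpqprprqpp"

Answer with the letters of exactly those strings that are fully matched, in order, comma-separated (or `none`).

A

A → match
B. "pqpqqprpprpp" → no match
C. "q" → no match — must end with "p"
D. "qppqrrppqpp" → no match
E. "rrpqprprqpp" → no match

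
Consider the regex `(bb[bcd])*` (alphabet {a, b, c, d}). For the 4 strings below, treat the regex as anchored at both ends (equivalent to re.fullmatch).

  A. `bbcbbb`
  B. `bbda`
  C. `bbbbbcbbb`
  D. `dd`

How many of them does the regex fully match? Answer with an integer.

2

A → match
B → no match
C → match
D → no match
Total matched: 2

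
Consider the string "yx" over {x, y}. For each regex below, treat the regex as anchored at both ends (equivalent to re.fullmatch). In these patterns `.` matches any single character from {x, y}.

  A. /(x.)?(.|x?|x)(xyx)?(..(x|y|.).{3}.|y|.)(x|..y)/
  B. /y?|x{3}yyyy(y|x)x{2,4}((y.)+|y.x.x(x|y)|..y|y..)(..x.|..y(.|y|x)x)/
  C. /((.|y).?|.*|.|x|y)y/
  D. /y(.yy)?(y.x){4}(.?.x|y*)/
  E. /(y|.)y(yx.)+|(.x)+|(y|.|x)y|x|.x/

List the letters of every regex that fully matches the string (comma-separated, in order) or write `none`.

A, E

A → match
B → no match
C → no match — must end with "y"
D → no match
E → match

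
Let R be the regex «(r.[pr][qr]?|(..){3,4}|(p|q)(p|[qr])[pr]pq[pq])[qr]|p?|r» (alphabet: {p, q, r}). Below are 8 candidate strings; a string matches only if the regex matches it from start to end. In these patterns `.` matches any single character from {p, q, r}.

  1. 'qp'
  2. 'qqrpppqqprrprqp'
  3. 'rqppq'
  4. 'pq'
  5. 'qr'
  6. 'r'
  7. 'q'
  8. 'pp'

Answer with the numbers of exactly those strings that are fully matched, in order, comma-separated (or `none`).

6

1 → no match
2 → no match
3 → no match
4 → no match
5 → no match
6 → match
7 → no match
8 → no match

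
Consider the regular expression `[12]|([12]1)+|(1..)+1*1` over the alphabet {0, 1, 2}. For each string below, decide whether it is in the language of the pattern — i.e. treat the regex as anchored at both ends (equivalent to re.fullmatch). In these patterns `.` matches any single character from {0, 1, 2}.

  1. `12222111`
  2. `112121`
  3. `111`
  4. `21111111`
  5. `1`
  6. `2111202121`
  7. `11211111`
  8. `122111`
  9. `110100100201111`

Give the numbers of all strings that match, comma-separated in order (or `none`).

1 → no match
2 → match
3 → no match
4 → match
5 → match
6 → no match
7 → match
8 → match
9 → no match

2, 4, 5, 7, 8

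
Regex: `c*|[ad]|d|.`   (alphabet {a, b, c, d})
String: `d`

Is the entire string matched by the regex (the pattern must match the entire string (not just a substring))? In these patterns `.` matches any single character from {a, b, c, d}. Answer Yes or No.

Yes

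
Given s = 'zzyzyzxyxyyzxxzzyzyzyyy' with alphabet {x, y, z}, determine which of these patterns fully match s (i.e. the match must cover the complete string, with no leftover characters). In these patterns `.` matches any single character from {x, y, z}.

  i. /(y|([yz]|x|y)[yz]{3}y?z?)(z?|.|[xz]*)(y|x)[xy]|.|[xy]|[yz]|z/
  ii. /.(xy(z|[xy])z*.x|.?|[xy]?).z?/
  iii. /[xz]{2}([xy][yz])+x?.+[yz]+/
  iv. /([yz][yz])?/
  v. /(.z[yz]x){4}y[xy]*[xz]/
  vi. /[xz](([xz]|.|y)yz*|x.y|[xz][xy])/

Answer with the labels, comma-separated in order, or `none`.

i → no match
ii → no match
iii → match
iv → no match
v → no match
vi → no match

iii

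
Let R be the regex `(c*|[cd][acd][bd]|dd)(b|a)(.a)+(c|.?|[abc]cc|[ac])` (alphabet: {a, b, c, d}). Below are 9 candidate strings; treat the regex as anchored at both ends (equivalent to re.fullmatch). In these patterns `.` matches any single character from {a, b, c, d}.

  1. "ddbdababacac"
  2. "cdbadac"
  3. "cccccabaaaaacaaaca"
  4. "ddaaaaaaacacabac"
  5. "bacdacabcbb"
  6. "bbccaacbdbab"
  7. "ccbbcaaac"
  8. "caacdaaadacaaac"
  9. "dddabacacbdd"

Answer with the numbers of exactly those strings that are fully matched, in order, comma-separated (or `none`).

1, 2, 3, 4, 7

1 → match
2 → match
3 → match
4 → match
5 → no match
6 → no match
7 → match
8 → no match
9 → no match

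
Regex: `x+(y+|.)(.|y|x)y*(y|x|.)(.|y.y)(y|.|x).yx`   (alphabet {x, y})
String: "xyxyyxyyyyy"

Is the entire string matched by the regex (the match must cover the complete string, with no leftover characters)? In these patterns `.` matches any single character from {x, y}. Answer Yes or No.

No

Every match must end with "yx", but "xyxyyxyyyyy" does not.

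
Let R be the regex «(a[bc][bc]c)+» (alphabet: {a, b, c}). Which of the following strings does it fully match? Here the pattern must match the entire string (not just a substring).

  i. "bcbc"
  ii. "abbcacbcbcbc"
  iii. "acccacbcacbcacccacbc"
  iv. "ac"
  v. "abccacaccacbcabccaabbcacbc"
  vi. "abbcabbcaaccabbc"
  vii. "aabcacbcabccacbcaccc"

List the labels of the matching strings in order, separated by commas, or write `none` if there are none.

i. "bcbc" → no match — must start with "a"
ii. "abbcacbcbcbc" → no match
iii → match
iv. "ac" → no match
v → no match
vi → no match
vii → no match

iii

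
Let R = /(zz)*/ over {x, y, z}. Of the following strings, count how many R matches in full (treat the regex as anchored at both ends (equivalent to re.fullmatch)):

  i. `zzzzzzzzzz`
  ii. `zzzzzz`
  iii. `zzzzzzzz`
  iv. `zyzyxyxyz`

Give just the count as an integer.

i → match
ii → match
iii → match
iv → no match
Total matched: 3

3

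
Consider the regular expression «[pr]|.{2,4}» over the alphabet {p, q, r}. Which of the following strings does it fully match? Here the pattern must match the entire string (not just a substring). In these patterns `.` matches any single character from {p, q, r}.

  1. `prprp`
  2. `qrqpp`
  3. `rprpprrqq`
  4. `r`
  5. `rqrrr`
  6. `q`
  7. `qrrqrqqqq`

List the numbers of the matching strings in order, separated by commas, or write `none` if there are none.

1 → no match
2 → no match
3 → no match
4 → match
5 → no match
6 → no match
7 → no match

4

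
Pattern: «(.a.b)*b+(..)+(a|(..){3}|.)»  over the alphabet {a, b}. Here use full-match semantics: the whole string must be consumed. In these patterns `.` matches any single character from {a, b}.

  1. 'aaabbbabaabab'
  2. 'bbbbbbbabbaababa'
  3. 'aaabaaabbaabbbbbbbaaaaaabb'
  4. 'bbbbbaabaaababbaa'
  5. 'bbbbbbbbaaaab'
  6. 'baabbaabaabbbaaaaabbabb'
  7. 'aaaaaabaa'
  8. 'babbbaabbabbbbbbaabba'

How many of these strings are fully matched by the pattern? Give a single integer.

1 → match
2 → match
3 → match
4 → match
5 → match
6 → match
7 → no match
8 → match
Total matched: 7

7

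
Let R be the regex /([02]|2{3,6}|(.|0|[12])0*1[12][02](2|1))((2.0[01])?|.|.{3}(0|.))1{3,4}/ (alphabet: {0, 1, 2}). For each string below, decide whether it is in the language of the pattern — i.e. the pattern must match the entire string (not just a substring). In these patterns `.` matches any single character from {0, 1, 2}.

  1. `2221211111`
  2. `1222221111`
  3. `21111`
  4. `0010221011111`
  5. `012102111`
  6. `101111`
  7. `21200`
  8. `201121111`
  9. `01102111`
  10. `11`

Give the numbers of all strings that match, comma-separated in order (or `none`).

1, 3, 8, 9

1 → match
2 → no match
3 → match
4 → no match
5 → no match
6 → no match
7 → no match — must end with `1`
8 → match
9 → match
10 → no match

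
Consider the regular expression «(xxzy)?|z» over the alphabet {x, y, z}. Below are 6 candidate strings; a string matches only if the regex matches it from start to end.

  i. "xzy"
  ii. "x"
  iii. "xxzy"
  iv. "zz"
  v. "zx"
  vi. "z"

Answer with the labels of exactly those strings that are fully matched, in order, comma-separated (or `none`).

i → no match
ii → no match
iii → match
iv → no match
v → no match
vi → match

iii, vi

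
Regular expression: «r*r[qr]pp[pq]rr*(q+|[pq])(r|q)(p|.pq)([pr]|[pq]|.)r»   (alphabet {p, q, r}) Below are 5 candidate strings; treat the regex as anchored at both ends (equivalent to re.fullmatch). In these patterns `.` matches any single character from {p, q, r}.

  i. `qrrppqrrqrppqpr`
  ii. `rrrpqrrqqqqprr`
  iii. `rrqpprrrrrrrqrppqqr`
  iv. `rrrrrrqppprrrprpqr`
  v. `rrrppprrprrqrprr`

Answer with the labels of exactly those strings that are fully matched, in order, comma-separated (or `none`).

iv

i → no match
ii → no match
iii → no match
iv → match
v → no match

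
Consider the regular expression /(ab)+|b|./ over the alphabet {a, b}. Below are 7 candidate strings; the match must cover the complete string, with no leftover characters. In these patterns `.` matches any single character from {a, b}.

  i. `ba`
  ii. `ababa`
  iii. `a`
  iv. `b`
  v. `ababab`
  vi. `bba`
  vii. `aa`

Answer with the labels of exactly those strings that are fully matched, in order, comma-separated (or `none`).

iii, iv, v

i → no match
ii → no match
iii → match
iv → match
v → match
vi → no match
vii → no match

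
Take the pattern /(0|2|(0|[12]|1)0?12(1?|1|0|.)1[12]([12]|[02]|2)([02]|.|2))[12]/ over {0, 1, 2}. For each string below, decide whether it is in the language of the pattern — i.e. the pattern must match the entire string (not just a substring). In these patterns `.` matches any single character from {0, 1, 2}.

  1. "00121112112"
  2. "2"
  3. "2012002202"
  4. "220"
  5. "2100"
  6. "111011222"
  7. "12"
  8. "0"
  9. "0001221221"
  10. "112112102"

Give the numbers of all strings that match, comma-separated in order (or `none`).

1 → no match
2 → no match
3 → no match
4 → no match
5 → no match
6 → no match
7 → no match
8 → no match
9 → no match
10 → match

10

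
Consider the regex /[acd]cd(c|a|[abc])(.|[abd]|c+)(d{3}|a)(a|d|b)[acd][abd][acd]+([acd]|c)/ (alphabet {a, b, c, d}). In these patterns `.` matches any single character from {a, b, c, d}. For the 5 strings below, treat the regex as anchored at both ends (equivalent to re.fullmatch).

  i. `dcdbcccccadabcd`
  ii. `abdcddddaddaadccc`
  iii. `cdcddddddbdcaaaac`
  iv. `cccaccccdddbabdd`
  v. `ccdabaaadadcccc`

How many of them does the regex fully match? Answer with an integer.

i → match
ii → no match
iii → no match
iv → no match
v → match
Total matched: 2

2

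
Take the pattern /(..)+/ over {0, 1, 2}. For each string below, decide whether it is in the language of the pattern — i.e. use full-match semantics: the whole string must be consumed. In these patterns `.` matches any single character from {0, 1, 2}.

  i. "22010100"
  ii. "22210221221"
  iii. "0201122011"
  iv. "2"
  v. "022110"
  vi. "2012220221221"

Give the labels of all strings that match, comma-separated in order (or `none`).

i. "22010100" → match
ii. "22210221221" → no match
iii. "0201122011" → match
iv. "2" → no match
v. "022110" → match
vi → no match

i, iii, v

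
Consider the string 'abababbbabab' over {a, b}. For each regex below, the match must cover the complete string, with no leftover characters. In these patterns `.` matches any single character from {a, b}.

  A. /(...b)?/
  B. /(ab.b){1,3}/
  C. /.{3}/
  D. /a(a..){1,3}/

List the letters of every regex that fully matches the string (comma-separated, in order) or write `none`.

B

A → no match
B → match
C → no match
D → no match — must start with 'aa'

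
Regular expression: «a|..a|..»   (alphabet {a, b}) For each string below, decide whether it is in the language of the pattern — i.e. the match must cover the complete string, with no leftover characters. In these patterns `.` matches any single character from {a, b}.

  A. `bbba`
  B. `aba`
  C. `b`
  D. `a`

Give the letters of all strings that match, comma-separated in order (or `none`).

B, D

A. `bbba` → no match
B. `aba` → match
C. `b` → no match
D. `a` → match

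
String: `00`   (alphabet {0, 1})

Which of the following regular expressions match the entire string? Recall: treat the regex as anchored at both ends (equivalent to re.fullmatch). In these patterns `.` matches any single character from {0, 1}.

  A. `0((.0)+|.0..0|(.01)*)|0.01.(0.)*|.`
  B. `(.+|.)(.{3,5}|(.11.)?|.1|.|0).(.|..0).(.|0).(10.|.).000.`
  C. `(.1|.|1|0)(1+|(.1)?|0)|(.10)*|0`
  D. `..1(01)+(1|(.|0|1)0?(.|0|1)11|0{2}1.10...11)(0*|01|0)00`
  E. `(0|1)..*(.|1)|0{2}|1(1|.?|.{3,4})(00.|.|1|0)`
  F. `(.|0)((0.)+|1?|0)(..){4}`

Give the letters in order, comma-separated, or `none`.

A → no match
B → no match
C → match
D → no match
E → match
F → no match

C, E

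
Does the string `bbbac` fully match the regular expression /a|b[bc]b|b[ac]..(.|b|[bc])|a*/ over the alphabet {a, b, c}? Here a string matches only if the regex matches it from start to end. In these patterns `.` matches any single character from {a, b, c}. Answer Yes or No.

No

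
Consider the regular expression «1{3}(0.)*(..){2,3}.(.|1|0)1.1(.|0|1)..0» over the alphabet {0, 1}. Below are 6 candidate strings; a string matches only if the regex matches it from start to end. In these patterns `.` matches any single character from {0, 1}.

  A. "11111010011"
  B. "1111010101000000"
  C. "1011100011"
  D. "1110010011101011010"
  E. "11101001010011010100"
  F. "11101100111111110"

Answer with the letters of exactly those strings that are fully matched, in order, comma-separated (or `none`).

E

A → no match — must end with "0"
B → no match
C → no match — must end with "0"
D → no match
E → match
F → no match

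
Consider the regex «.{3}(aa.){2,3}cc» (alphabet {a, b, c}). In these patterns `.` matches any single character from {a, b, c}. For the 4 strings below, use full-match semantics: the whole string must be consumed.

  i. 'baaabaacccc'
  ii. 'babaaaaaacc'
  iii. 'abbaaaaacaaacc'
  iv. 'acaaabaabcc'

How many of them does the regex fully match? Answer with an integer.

3

i → no match
ii → match
iii → match
iv → match
Total matched: 3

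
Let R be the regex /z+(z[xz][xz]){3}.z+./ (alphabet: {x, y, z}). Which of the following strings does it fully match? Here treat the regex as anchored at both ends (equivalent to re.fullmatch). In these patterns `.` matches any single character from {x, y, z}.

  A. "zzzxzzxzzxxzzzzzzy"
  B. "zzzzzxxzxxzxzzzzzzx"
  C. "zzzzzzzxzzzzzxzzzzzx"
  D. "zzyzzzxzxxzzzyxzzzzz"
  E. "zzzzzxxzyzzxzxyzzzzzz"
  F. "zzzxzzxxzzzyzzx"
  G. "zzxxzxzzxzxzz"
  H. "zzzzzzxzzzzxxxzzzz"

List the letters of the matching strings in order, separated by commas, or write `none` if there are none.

A, B, C, F, G, H

A → match
B → match
C → match
D → no match
E → no match
F → match
G → match
H → match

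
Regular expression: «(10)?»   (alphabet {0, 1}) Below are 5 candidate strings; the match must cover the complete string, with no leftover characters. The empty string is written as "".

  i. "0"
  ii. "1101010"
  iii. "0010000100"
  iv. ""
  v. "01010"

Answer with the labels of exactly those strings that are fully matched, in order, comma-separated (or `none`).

iv

i → no match
ii → no match
iii → no match
iv → match
v → no match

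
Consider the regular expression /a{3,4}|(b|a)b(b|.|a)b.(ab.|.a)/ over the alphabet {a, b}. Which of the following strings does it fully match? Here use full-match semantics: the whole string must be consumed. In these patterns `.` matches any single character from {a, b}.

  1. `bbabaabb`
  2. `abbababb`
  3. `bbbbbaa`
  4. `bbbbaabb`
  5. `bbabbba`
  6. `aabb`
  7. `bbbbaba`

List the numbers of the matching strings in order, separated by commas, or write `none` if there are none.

1, 3, 4, 5, 7

1 → match
2 → no match
3 → match
4 → match
5 → match
6 → no match
7 → match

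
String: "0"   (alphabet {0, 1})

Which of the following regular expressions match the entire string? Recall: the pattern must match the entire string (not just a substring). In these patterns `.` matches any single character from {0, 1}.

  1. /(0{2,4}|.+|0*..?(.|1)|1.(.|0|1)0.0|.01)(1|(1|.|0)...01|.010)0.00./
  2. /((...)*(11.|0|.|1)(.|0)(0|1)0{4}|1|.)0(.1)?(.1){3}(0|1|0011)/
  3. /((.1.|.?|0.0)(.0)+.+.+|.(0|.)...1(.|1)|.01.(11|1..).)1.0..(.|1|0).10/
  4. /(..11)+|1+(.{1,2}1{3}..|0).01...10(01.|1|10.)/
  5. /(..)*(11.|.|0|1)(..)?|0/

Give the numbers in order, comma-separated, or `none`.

1 → no match
2 → no match
3 → no match — must end with "10"
4 → no match
5 → match

5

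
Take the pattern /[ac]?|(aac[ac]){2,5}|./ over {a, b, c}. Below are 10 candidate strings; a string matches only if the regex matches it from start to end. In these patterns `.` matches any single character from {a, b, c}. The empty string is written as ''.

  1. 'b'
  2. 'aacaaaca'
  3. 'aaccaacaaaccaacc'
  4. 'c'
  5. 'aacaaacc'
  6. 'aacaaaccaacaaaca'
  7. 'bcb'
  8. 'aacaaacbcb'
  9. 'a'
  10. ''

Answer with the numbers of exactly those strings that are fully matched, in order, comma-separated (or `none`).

1. 'b' → match
2. 'aacaaaca' → match
3 → match
4. 'c' → match
5. 'aacaaacc' → match
6 → match
7. 'bcb' → no match
8. 'aacaaacbcb' → no match
9. 'a' → match
10. '' → match

1, 2, 3, 4, 5, 6, 9, 10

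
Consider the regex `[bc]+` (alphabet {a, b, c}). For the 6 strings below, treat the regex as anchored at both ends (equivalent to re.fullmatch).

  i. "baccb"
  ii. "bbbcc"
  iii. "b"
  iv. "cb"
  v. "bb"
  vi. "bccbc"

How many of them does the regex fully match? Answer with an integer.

i → no match
ii → match
iii → match
iv → match
v → match
vi → match
Total matched: 5

5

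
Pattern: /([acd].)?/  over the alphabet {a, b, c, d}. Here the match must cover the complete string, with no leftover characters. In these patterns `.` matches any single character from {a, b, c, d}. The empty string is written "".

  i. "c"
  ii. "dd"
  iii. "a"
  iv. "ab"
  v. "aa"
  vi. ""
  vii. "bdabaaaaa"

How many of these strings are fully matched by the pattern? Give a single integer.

4

i → no match
ii → match
iii → no match
iv → match
v → match
vi → match
vii → no match
Total matched: 4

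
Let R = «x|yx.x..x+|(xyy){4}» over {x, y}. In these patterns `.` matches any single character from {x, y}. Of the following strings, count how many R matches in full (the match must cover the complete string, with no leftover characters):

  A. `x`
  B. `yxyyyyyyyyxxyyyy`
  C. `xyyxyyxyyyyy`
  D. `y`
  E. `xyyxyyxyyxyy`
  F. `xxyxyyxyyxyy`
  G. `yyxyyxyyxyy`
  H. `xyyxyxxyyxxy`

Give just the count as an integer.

A → match
B → no match
C → no match
D → no match
E → match
F → no match
G → no match
H → no match
Total matched: 2

2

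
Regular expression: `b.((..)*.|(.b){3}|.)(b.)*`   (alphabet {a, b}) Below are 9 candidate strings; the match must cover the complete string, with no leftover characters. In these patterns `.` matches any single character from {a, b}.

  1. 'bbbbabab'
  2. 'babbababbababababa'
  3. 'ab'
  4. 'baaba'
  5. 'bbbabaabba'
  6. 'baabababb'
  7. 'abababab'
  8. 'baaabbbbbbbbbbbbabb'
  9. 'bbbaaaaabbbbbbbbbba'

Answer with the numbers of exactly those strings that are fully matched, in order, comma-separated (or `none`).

1, 2, 4, 6, 8, 9

1 → match
2 → match
3 → no match — must start with 'b'
4 → match
5 → no match
6 → match
7 → no match — must start with 'b'
8 → match
9 → match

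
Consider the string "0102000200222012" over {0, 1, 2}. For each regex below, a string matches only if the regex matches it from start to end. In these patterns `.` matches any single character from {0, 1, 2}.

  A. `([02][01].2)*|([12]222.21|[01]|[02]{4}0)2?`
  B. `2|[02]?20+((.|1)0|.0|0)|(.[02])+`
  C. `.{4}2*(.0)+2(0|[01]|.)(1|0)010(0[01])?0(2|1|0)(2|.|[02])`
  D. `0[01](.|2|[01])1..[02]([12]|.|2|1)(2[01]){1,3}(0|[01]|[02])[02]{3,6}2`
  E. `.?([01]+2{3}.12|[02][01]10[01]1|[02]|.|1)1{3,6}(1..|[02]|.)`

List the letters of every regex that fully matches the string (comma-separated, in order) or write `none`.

A

A → match
B → no match
C → no match
D → no match
E → no match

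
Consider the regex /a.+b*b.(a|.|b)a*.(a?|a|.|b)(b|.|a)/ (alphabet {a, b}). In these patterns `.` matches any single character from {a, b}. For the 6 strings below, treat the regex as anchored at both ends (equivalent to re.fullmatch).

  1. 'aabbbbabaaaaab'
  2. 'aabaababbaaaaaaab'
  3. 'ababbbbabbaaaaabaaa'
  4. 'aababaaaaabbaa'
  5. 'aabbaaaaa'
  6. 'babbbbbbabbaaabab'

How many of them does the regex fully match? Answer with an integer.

3

1 → match
2 → match
3 → no match
4 → no match
5 → match
6 → no match — must start with 'a'
Total matched: 3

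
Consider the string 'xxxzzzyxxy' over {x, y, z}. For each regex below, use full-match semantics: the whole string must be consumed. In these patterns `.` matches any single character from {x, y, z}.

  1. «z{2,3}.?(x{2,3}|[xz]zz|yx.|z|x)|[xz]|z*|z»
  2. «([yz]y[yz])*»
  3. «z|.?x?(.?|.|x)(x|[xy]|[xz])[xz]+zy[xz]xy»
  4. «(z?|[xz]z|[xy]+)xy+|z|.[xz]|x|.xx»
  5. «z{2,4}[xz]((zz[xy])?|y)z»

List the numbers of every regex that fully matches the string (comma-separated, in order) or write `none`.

3

1 → no match
2 → no match
3 → match
4 → no match
5 → no match — must start with 'z'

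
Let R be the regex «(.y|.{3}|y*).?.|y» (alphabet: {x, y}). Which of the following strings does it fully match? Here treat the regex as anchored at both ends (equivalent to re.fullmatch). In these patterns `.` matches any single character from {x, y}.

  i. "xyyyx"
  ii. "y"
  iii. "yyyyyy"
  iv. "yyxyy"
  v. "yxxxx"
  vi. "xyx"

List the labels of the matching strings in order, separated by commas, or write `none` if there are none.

i, ii, iii, iv, v, vi

i. "xyyyx" → match
ii. "y" → match
iii. "yyyyyy" → match
iv. "yyxyy" → match
v. "yxxxx" → match
vi. "xyx" → match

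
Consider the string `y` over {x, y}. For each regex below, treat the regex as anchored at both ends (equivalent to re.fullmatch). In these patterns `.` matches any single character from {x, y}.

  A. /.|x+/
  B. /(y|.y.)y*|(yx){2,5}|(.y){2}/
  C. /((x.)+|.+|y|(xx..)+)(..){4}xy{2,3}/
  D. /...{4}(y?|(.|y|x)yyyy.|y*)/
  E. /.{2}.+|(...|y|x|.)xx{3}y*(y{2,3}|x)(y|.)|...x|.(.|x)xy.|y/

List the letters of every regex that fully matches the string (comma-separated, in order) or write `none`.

A → match
B → match
C → no match
D → no match
E → match

A, B, E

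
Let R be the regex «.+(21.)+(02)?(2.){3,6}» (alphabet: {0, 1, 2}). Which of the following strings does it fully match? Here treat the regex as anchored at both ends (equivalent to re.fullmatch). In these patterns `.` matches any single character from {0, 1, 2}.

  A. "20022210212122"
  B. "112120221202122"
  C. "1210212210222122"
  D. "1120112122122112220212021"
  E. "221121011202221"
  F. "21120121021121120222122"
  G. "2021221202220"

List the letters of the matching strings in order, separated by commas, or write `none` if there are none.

A, B, C, D, F, G

A → match
B → match
C → match
D → match
E → no match
F → match
G → match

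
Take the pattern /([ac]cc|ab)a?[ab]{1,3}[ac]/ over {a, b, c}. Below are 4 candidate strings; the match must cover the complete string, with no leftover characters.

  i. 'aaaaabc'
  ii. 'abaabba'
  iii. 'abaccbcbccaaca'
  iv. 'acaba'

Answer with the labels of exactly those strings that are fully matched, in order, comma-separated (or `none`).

i → no match
ii → match
iii → no match
iv → no match

ii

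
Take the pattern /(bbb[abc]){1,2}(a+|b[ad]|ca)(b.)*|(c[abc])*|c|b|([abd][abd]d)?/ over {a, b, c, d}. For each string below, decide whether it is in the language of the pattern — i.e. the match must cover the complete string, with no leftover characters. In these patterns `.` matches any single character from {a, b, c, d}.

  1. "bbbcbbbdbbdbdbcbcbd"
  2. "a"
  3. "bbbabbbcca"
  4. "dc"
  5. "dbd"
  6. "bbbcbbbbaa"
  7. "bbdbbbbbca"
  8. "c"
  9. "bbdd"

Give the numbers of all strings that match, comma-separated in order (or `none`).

1 → no match
2. "a" → no match
3. "bbbabbbcca" → match
4. "dc" → no match
5. "dbd" → match
6. "bbbcbbbbaa" → match
7. "bbdbbbbbca" → no match
8. "c" → match
9. "bbdd" → no match

3, 5, 6, 8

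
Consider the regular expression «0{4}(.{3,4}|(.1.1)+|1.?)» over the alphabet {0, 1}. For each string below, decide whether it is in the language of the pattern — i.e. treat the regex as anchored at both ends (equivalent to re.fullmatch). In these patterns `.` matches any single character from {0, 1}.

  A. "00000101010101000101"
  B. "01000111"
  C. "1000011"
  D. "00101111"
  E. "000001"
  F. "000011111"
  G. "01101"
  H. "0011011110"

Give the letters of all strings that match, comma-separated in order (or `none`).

none

A → no match
B. "01000111" → no match
C. "1000011" → no match — must start with "0"
D. "00101111" → no match
E. "000001" → no match
F. "000011111" → no match
G. "01101" → no match
H. "0011011110" → no match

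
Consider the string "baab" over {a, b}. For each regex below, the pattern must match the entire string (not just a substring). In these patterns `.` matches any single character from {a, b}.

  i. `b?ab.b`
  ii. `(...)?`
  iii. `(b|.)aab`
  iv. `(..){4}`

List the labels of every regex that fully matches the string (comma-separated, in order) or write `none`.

i → no match
ii → no match
iii → match
iv → no match

iii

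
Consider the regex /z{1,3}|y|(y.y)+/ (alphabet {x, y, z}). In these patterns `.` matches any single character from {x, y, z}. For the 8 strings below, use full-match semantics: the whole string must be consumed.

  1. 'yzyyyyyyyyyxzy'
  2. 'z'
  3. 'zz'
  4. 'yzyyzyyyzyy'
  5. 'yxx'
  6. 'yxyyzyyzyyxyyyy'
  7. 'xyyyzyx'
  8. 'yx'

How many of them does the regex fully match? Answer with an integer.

3

1 → no match
2. 'z' → match
3. 'zz' → match
4. 'yzyyzyyyzyy' → no match
5. 'yxx' → no match
6 → match
7. 'xyyyzyx' → no match
8. 'yx' → no match
Total matched: 3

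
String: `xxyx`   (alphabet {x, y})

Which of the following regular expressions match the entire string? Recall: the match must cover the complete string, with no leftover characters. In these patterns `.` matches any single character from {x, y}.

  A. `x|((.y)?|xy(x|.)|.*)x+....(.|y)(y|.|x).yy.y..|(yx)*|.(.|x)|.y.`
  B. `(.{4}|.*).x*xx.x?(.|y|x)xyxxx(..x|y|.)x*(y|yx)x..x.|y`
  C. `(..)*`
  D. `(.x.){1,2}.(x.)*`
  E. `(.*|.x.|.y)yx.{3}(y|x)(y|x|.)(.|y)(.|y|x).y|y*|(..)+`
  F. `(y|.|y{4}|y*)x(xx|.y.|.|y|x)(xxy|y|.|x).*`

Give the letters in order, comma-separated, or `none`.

C, D, E, F

A → no match
B → no match
C → match
D → match
E → match
F → match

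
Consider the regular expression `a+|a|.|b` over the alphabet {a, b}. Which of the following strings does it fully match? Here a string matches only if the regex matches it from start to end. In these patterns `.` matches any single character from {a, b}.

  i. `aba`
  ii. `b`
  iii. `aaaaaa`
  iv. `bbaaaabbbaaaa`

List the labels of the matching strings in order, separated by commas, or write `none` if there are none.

ii, iii

i → no match
ii → match
iii → match
iv → no match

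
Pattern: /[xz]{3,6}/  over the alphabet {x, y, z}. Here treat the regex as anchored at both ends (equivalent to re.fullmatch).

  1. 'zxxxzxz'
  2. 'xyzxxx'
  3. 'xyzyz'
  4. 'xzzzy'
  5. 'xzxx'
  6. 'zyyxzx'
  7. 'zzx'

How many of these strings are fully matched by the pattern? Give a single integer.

1 → no match
2 → no match
3 → no match
4 → no match
5 → match
6 → no match
7 → match
Total matched: 2

2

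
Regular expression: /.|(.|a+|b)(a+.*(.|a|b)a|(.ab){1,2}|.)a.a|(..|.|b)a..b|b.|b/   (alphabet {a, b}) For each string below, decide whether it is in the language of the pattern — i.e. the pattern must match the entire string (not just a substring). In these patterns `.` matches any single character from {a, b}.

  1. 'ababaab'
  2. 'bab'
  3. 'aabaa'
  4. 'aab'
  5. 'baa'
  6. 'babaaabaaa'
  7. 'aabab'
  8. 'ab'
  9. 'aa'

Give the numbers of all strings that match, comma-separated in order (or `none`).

7

1. 'ababaab' → no match
2. 'bab' → no match
3. 'aabaa' → no match
4. 'aab' → no match
5. 'baa' → no match
6. 'babaaabaaa' → no match
7. 'aabab' → match
8. 'ab' → no match
9. 'aa' → no match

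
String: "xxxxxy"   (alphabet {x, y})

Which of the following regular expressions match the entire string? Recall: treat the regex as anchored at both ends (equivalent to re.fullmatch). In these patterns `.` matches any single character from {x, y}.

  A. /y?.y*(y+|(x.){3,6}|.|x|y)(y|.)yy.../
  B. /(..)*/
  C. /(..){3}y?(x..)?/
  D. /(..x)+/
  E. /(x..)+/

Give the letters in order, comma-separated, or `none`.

B, C, E

A → no match
B → match
C → match
D → no match — must end with "x"
E → match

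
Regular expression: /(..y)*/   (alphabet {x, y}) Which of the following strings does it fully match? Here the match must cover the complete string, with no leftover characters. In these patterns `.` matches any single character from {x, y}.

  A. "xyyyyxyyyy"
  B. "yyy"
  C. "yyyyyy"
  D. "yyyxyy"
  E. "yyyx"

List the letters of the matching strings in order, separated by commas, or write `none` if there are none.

B, C, D

A. "xyyyyxyyyy" → no match
B. "yyy" → match
C. "yyyyyy" → match
D. "yyyxyy" → match
E. "yyyx" → no match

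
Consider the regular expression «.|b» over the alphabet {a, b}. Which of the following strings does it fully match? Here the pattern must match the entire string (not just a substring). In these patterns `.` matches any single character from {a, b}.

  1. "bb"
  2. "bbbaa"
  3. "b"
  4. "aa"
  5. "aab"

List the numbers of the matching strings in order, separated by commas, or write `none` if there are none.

3

1 → no match
2 → no match
3 → match
4 → no match
5 → no match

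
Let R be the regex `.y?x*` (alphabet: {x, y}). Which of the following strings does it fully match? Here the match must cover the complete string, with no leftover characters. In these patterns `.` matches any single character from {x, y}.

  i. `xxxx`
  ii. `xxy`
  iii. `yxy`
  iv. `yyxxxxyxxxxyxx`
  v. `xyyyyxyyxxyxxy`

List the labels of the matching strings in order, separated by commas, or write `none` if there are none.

i

i → match
ii → no match
iii → no match
iv → no match
v → no match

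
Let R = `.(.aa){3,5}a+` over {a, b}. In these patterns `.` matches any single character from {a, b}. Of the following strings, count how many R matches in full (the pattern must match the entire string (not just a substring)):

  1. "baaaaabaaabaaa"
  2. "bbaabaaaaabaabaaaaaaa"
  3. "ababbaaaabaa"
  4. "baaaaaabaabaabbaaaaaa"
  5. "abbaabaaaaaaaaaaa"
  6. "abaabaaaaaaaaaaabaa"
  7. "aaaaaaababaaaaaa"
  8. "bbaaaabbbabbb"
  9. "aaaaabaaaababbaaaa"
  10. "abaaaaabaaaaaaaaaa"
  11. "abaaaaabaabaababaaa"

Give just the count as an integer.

1 → no match
2 → match
3 → no match
4 → no match
5 → no match
6 → no match
7 → no match
8 → no match — must end with "a"
9 → no match
10 → match
11 → no match
Total matched: 2

2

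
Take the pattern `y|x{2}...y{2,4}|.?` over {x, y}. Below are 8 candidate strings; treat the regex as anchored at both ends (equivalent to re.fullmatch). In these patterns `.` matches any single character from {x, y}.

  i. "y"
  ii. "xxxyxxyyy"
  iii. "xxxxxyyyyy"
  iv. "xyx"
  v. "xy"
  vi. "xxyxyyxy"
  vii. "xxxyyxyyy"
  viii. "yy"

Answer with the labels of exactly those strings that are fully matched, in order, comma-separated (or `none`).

i

i → match
ii → no match
iii → no match
iv → no match
v → no match
vi → no match
vii → no match
viii → no match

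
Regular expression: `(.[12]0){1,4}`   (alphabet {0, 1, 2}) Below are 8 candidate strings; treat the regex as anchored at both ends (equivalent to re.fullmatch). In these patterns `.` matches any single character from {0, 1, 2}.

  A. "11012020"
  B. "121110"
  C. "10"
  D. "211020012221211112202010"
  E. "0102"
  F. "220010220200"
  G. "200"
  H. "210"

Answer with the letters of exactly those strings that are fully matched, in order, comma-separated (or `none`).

H

A → no match
B → no match
C → no match
D → no match
E → no match — must end with "0"
F → no match
G → no match
H → match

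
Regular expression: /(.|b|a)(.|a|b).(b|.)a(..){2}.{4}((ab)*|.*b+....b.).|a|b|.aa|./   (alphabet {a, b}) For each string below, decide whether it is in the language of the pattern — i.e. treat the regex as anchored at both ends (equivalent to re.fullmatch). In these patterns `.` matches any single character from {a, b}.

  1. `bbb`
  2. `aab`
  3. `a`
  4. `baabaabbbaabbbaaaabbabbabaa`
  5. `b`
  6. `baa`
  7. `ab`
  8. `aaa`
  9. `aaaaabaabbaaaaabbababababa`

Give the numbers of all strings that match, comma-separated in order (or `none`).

3, 4, 5, 6, 8

1. `bbb` → no match
2. `aab` → no match
3. `a` → match
4 → match
5. `b` → match
6. `baa` → match
7. `ab` → no match
8. `aaa` → match
9 → no match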